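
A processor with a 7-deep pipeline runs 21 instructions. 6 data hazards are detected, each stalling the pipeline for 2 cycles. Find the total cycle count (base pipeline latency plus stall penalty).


Base cycles = 7 + 21 - 1 = 27
Total stalls = 6 * 2 = 12
Total = 27 + 12 = 39

39


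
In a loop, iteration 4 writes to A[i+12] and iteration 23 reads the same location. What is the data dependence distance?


Distance = read iteration - write iteration
= 23 - 4 = 19

19


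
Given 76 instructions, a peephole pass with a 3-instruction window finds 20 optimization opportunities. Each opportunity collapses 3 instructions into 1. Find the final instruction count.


Each match removes 2 instructions.
Total removed = 20 * 2 = 40
Remaining = 76 - 40 = 36

36


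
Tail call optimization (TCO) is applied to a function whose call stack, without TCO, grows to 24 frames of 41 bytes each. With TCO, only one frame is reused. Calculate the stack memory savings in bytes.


Without TCO: 24 * 41 = 984 bytes
With TCO: reuse 1 frame = 41 bytes
Savings = 984 - 41 = 943

943


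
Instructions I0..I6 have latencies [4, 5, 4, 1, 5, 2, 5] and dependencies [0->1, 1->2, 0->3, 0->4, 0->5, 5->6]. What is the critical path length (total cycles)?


Compute longest path through dependency graph: dist(Ik) = max over predecessors of dist + latency(Ik).
dist(I0) = latency 4 = 4
dist(I1) = dist(I0) + 5 = 4 + 5 = 9
dist(I2) = dist(I1) + 4 = 9 + 4 = 13
dist(I3) = dist(I0) + 1 = 4 + 1 = 5
dist(I4) = dist(I0) + 5 = 4 + 5 = 9
dist(I5) = dist(I0) + 2 = 4 + 2 = 6
dist(I6) = dist(I5) + 5 = 6 + 5 = 11
Critical path = max dist = 13

13


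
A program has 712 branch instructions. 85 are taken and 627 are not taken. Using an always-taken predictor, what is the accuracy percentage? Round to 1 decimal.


Predictor: always-taken
Correct predictions = 85
Accuracy = 85 / 712 * 100 = 11.9%

11.9


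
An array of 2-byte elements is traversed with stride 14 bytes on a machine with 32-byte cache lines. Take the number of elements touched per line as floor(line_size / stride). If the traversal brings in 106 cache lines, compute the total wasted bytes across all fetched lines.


Elements per line = floor(32 / 14) = 2
Bytes used per line = 2 * 2 = 4
Wasted per line = 32 - 4 = 28
Total wasted = 28 * 106 = 2968

2968


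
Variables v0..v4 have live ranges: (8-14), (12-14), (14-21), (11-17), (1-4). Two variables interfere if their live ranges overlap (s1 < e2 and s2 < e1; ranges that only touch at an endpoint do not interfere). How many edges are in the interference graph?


Check all pairs for overlapping intervals.
Two intervals (s1,e1) and (s2,e2) overlap if s1 < e2 and s2 < e1.
v0 (8-14) vs v1..v4: overlaps v1, v3 -> 2
v1 (12-14) vs v2..v4: overlaps v3 -> 1
v2 (14-21) vs v3..v4: overlaps v3 -> 1
v3 (11-17) vs v4: overlaps none -> 0
Total overlapping pairs = 2 + 1 + 1 + 0 = 4

4


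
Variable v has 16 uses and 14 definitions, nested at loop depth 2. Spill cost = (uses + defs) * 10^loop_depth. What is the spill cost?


uses + defs = 16 + 14 = 30
10^2 = 100
Spill cost = 30 * 100 = 3000

3000


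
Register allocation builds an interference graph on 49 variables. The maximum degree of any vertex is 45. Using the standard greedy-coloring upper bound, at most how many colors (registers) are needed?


Greedy coloring never needs more than (max_degree + 1) colors: when coloring a vertex, at most max_degree neighbors are already colored.
Upper bound = 45 + 1 = 46

46


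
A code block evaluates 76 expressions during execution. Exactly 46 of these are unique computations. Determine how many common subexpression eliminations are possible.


CSE count = total expressions - unique expressions
= 76 - 46 = 30

30


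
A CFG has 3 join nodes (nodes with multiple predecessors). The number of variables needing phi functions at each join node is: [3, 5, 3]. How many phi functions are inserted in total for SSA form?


Total phi functions = sum of phi functions at each join node
= 3 + 5 + 3 = 11

11


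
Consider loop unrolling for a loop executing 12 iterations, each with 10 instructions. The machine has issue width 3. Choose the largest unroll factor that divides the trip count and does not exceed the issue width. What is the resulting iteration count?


Largest divisor of 12 <= 3 is 3
New iterations = 12 / 3 = 4

4


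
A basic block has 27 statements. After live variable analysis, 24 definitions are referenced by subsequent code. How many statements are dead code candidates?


Dead code = total statements - live definitions
= 27 - 24 = 3

3


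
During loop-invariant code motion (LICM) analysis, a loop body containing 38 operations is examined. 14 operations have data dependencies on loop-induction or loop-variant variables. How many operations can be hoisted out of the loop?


Invariant candidates = total - loop-dependent
= 38 - 14 = 24

24


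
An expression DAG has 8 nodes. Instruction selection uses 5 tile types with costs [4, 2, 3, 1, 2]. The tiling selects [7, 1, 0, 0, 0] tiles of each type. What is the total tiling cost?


Total cost = sum(count_i * cost_i)
= 7*4 + 1*2 + 0*3 + 0*1 + 0*2
= 30

30


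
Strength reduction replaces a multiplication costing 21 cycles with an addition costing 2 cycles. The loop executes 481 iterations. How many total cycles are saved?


Per-iteration saving = 21 - 2 = 19
Total saved = 481 * 19 = 9139

9139


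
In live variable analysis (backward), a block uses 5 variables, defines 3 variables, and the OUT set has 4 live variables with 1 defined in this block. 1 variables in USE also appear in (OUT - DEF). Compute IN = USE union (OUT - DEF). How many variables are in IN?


OUT - DEF: 4 - 1 = 3
|IN| = |USE| + |OUT - DEF| - |USE ∩ (OUT - DEF)| = 5 + 3 - 1 = 7

7


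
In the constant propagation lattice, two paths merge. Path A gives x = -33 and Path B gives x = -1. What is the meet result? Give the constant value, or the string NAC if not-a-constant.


Meet operation: if both paths give the same constant, result is that constant; if they differ, result is NAC (not-a-constant).
Path A: -33, Path B: -1 -> differ
Result: not-a-constant -> NAC

NAC


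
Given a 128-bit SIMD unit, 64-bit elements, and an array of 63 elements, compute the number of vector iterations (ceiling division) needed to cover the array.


Width = 128 / 64 = 2 elements per vector op
Iterations = ceil(63 / 2) = 32

32


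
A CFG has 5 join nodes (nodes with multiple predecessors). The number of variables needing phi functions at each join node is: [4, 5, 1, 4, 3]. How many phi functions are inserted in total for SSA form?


Total phi functions = sum of phi functions at each join node
= 4 + 5 + 1 + 4 + 3 = 17

17


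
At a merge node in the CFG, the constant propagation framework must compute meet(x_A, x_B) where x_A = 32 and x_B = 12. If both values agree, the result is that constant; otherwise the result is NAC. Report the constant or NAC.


Meet operation: if both paths give the same constant, result is that constant; if they differ, result is NAC (not-a-constant).
Path A: 32, Path B: 12 -> differ
Result: not-a-constant -> NAC

NAC


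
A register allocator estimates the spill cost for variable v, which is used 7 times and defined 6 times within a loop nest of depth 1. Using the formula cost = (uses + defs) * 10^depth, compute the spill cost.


uses + defs = 7 + 6 = 13
10^1 = 10
Spill cost = 13 * 10 = 130

130


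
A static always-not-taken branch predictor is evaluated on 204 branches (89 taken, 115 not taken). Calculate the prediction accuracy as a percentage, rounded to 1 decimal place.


Predictor: always-not-taken
Correct predictions = 115
Accuracy = 115 / 204 * 100 = 56.4%

56.4


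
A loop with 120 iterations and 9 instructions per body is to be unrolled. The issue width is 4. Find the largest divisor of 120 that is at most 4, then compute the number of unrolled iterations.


Largest divisor of 120 <= 4 is 4
New iterations = 120 / 4 = 30

30


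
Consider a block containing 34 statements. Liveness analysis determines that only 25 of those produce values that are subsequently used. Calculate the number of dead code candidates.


Dead code = total statements - live definitions
= 34 - 25 = 9

9


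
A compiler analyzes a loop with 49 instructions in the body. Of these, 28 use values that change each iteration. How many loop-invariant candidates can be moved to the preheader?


Invariant candidates = total - loop-dependent
= 49 - 28 = 21

21


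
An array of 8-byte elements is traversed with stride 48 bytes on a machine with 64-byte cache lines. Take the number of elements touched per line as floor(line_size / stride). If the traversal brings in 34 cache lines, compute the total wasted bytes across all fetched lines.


Elements per line = floor(64 / 48) = 1
Bytes used per line = 1 * 8 = 8
Wasted per line = 64 - 8 = 56
Total wasted = 56 * 34 = 1904

1904


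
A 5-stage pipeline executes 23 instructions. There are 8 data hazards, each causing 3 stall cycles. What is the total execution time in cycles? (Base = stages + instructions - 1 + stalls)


Base cycles = 5 + 23 - 1 = 27
Total stalls = 8 * 3 = 24
Total = 27 + 24 = 51

51


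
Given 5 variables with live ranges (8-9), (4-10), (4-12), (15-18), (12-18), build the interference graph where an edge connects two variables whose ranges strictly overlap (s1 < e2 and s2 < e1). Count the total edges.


Check all pairs for overlapping intervals.
Two intervals (s1,e1) and (s2,e2) overlap if s1 < e2 and s2 < e1.
v0 (8-9) vs v1..v4: overlaps v1, v2 -> 2
v1 (4-10) vs v2..v4: overlaps v2 -> 1
v2 (4-12) vs v3..v4: overlaps none -> 0
v3 (15-18) vs v4: overlaps v4 -> 1
Total overlapping pairs = 2 + 1 + 0 + 1 = 4

4


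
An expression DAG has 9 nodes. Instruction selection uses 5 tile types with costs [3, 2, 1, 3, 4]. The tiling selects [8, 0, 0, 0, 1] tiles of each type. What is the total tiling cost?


Total cost = sum(count_i * cost_i)
= 8*3 + 0*2 + 0*1 + 0*3 + 1*4
= 28

28


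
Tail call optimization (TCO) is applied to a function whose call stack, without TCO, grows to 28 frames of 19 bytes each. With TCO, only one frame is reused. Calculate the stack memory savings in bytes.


Without TCO: 28 * 19 = 532 bytes
With TCO: reuse 1 frame = 19 bytes
Savings = 532 - 19 = 513

513


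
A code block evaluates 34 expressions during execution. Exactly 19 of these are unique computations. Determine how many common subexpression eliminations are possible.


CSE count = total expressions - unique expressions
= 34 - 19 = 15

15


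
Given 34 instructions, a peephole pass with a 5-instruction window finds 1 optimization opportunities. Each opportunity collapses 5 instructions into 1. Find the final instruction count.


Each match removes 4 instructions.
Total removed = 1 * 4 = 4
Remaining = 34 - 4 = 30

30


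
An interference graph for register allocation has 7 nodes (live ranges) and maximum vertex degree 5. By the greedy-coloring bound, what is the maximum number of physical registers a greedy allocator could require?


Greedy coloring never needs more than (max_degree + 1) colors: when coloring a vertex, at most max_degree neighbors are already colored.
Upper bound = 5 + 1 = 6

6


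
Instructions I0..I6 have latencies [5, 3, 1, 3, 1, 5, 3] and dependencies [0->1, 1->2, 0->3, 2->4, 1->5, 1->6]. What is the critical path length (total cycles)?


Compute longest path through dependency graph: dist(Ik) = max over predecessors of dist + latency(Ik).
dist(I0) = latency 5 = 5
dist(I1) = dist(I0) + 3 = 5 + 3 = 8
dist(I2) = dist(I1) + 1 = 8 + 1 = 9
dist(I3) = dist(I0) + 3 = 5 + 3 = 8
dist(I4) = dist(I2) + 1 = 9 + 1 = 10
dist(I5) = dist(I1) + 5 = 8 + 5 = 13
dist(I6) = dist(I1) + 3 = 8 + 3 = 11
Critical path = max dist = 13

13


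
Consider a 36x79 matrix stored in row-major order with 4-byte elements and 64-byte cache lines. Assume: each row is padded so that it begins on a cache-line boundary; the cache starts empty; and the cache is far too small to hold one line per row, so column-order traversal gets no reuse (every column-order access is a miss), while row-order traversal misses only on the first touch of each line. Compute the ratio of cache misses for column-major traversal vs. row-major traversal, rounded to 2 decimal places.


Each row occupies 79 * 4 = 316 bytes and starts on a line boundary, so it spans ceil(316 / 64) = 5 cache lines.
Row-major traversal misses (one per line touched): 36 * ceil(79 * 4 / 64) = 180
Column-major traversal misses (no reuse, every access misses): 36 * 79 = 2844
Ratio = 2844 / 180 = 15.8

15.8


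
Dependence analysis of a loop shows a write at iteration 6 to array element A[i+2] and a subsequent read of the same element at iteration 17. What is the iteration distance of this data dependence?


Distance = read iteration - write iteration
= 17 - 6 = 11

11


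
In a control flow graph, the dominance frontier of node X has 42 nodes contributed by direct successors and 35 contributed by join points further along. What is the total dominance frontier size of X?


DF(X) = direct successor contributions + join point contributions
= 42 + 35 = 77

77


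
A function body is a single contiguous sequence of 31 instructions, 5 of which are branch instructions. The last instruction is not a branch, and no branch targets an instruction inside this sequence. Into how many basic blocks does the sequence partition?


With no in-sequence branch targets, the leaders are the first instruction plus the instruction after each branch.
Number of basic blocks = branches + 1
= 5 + 1 = 6

6


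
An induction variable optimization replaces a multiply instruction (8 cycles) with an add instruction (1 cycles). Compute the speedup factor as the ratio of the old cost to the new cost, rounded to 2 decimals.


Ratio = mult_cost / add_cost = 8 / 1 = 8.0

8.0


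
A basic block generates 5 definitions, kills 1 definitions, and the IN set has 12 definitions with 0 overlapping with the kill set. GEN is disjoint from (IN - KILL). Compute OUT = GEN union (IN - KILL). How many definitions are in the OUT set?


IN - KILL: 12 - 0 = 12 surviving definitions
OUT = GEN + surviving = 5 + 12 = 17

17


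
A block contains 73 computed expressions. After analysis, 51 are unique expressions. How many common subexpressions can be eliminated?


CSE count = total expressions - unique expressions
= 73 - 51 = 22

22


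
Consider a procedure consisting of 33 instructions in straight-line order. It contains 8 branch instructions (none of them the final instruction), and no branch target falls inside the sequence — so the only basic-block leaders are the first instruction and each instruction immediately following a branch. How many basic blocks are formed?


With no in-sequence branch targets, the leaders are the first instruction plus the instruction after each branch.
Number of basic blocks = branches + 1
= 8 + 1 = 9

9


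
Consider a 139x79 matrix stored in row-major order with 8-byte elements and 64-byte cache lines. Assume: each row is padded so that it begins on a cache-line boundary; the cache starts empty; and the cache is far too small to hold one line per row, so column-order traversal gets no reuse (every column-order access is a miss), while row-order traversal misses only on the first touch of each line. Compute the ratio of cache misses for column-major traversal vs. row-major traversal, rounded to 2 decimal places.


Each row occupies 79 * 8 = 632 bytes and starts on a line boundary, so it spans ceil(632 / 64) = 10 cache lines.
Row-major traversal misses (one per line touched): 139 * ceil(79 * 8 / 64) = 1390
Column-major traversal misses (no reuse, every access misses): 139 * 79 = 10981
Ratio = 10981 / 1390 = 7.9

7.9


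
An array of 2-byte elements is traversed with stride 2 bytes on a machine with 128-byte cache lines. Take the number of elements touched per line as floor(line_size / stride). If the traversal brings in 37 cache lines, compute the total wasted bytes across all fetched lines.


Elements per line = floor(128 / 2) = 64
Bytes used per line = 64 * 2 = 128
Wasted per line = 128 - 128 = 0
Total wasted = 0 * 37 = 0

0


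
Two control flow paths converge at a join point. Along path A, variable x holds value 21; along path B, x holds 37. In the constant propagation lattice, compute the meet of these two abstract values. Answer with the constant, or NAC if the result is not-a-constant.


Meet operation: if both paths give the same constant, result is that constant; if they differ, result is NAC (not-a-constant).
Path A: 21, Path B: 37 -> differ
Result: not-a-constant -> NAC

NAC


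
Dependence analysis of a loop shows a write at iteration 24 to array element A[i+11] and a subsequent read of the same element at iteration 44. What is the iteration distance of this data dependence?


Distance = read iteration - write iteration
= 44 - 24 = 20

20


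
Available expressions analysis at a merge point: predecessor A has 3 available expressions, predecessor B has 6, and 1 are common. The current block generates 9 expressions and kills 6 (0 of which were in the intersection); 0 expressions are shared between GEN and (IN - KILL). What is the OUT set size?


IN = intersection of predecessors = 1
IN - KILL = 1 - 0 = 1
|OUT| = |GEN| + |IN - KILL| - |GEN ∩ (IN - KILL)| = 9 + 1 - 0 = 10

10


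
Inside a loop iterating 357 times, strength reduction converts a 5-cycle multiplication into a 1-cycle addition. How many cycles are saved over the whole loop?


Per-iteration saving = 5 - 1 = 4
Total saved = 357 * 4 = 1428

1428


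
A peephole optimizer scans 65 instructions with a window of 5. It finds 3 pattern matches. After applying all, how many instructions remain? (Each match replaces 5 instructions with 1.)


Each match removes 4 instructions.
Total removed = 3 * 4 = 12
Remaining = 65 - 12 = 53

53


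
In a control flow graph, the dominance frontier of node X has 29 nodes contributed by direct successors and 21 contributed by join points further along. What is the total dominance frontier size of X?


DF(X) = direct successor contributions + join point contributions
= 29 + 21 = 50

50


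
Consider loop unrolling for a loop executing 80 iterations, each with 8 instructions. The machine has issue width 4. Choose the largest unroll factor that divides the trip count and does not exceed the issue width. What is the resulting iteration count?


Largest divisor of 80 <= 4 is 4
New iterations = 80 / 4 = 20

20


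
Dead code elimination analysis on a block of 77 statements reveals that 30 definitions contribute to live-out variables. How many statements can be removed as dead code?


Dead code = total statements - live definitions
= 77 - 30 = 47

47


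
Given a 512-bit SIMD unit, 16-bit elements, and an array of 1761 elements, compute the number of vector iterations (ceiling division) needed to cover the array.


Width = 512 / 16 = 32 elements per vector op
Iterations = ceil(1761 / 32) = 56

56


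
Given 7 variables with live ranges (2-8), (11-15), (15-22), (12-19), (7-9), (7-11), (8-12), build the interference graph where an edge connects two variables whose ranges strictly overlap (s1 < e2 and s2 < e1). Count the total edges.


Check all pairs for overlapping intervals.
Two intervals (s1,e1) and (s2,e2) overlap if s1 < e2 and s2 < e1.
v0 (2-8) vs v1..v6: overlaps v4, v5 -> 2
v1 (11-15) vs v2..v6: overlaps v3, v6 -> 2
v2 (15-22) vs v3..v6: overlaps v3 -> 1
v3 (12-19) vs v4..v6: overlaps none -> 0
v4 (7-9) vs v5..v6: overlaps v5, v6 -> 2
v5 (7-11) vs v6: overlaps v6 -> 1
Total overlapping pairs = 2 + 2 + 1 + 0 + 2 + 1 = 8

8


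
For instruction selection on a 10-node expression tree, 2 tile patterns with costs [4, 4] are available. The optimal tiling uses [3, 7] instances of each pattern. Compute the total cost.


Total cost = sum(count_i * cost_i)
= 3*4 + 7*4
= 40

40


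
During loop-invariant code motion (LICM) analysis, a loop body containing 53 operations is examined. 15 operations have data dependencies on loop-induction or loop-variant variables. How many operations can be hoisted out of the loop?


Invariant candidates = total - loop-dependent
= 53 - 15 = 38

38


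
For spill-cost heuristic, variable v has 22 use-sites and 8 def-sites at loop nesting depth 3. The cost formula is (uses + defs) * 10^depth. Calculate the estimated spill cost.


uses + defs = 22 + 8 = 30
10^3 = 1000
Spill cost = 30 * 1000 = 30000

30000


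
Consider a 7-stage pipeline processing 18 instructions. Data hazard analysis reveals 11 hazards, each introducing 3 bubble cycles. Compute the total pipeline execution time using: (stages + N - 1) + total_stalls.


Base cycles = 7 + 18 - 1 = 24
Total stalls = 11 * 3 = 33
Total = 24 + 33 = 57

57


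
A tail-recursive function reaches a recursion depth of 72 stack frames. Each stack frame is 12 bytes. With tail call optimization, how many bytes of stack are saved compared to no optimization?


Without TCO: 72 * 12 = 864 bytes
With TCO: reuse 1 frame = 12 bytes
Savings = 864 - 12 = 852

852


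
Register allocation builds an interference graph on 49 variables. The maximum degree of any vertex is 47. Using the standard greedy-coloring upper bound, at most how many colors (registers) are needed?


Greedy coloring never needs more than (max_degree + 1) colors: when coloring a vertex, at most max_degree neighbors are already colored.
Upper bound = 47 + 1 = 48

48


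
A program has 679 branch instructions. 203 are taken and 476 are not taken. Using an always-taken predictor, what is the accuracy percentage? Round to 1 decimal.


Predictor: always-taken
Correct predictions = 203
Accuracy = 203 / 679 * 100 = 29.9%

29.9


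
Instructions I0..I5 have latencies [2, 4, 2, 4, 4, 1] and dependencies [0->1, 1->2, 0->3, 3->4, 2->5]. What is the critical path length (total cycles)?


Compute longest path through dependency graph: dist(Ik) = max over predecessors of dist + latency(Ik).
dist(I0) = latency 2 = 2
dist(I1) = dist(I0) + 4 = 2 + 4 = 6
dist(I2) = dist(I1) + 2 = 6 + 2 = 8
dist(I3) = dist(I0) + 4 = 2 + 4 = 6
dist(I4) = dist(I3) + 4 = 6 + 4 = 10
dist(I5) = dist(I2) + 1 = 8 + 1 = 9
Critical path = max dist = 10

10


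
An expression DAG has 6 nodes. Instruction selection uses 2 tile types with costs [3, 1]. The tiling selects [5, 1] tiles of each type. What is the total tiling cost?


Total cost = sum(count_i * cost_i)
= 5*3 + 1*1
= 16

16


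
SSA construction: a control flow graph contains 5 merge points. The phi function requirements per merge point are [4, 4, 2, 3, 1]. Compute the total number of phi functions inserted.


Total phi functions = sum of phi functions at each join node
= 4 + 4 + 2 + 3 + 1 = 14

14


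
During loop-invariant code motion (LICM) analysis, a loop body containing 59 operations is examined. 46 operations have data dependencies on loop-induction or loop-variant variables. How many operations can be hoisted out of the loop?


Invariant candidates = total - loop-dependent
= 59 - 46 = 13

13


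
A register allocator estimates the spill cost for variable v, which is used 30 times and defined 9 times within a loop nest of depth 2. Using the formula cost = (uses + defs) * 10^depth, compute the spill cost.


uses + defs = 30 + 9 = 39
10^2 = 100
Spill cost = 39 * 100 = 3900

3900


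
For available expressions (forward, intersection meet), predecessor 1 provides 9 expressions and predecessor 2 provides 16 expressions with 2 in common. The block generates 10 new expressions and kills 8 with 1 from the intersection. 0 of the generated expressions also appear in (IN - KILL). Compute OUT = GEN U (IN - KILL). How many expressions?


IN = intersection of predecessors = 2
IN - KILL = 2 - 1 = 1
|OUT| = |GEN| + |IN - KILL| - |GEN ∩ (IN - KILL)| = 10 + 1 - 0 = 11

11


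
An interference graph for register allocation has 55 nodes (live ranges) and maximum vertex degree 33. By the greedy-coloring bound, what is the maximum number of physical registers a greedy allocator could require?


Greedy coloring never needs more than (max_degree + 1) colors: when coloring a vertex, at most max_degree neighbors are already colored.
Upper bound = 33 + 1 = 34

34


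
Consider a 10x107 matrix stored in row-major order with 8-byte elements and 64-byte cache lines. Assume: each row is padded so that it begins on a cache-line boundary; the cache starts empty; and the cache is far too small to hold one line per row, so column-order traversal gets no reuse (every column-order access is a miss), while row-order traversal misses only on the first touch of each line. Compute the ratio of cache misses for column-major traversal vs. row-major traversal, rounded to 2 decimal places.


Each row occupies 107 * 8 = 856 bytes and starts on a line boundary, so it spans ceil(856 / 64) = 14 cache lines.
Row-major traversal misses (one per line touched): 10 * ceil(107 * 8 / 64) = 140
Column-major traversal misses (no reuse, every access misses): 10 * 107 = 1070
Ratio = 1070 / 140 = 7.64

7.64


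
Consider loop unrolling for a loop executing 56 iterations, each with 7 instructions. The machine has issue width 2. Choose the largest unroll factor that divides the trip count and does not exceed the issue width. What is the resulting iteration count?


Largest divisor of 56 <= 2 is 2
New iterations = 56 / 2 = 28

28


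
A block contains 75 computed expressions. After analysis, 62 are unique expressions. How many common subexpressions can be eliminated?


CSE count = total expressions - unique expressions
= 75 - 62 = 13

13


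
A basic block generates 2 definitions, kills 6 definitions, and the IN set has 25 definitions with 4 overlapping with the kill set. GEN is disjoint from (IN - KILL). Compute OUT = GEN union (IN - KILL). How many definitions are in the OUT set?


IN - KILL: 25 - 4 = 21 surviving definitions
OUT = GEN + surviving = 2 + 21 = 23

23


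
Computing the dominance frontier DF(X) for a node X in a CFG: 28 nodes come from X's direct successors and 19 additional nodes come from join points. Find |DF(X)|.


DF(X) = direct successor contributions + join point contributions
= 28 + 19 = 47

47


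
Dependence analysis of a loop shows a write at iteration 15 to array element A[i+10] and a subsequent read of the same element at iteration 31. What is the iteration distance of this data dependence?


Distance = read iteration - write iteration
= 31 - 15 = 16

16


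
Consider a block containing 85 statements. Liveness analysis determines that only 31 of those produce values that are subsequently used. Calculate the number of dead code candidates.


Dead code = total statements - live definitions
= 85 - 31 = 54

54


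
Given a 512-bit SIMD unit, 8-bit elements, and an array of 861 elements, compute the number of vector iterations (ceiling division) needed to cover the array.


Width = 512 / 8 = 64 elements per vector op
Iterations = ceil(861 / 64) = 14

14


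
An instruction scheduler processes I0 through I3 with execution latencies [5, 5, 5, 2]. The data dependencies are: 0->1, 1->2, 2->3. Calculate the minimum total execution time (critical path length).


Compute longest path through dependency graph: dist(Ik) = max over predecessors of dist + latency(Ik).
dist(I0) = latency 5 = 5
dist(I1) = dist(I0) + 5 = 5 + 5 = 10
dist(I2) = dist(I1) + 5 = 10 + 5 = 15
dist(I3) = dist(I2) + 2 = 15 + 2 = 17
Critical path = max dist = 17

17


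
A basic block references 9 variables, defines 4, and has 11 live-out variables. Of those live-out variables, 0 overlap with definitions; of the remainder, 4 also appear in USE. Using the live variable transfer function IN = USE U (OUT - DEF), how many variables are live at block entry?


OUT - DEF: 11 - 0 = 11
|IN| = |USE| + |OUT - DEF| - |USE ∩ (OUT - DEF)| = 9 + 11 - 4 = 16

16


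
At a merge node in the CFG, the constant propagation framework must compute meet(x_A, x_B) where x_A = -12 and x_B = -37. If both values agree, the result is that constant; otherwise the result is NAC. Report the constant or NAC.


Meet operation: if both paths give the same constant, result is that constant; if they differ, result is NAC (not-a-constant).
Path A: -12, Path B: -37 -> differ
Result: not-a-constant -> NAC

NAC


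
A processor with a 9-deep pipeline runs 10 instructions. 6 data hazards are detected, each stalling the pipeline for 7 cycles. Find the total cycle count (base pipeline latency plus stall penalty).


Base cycles = 9 + 10 - 1 = 18
Total stalls = 6 * 7 = 42
Total = 18 + 42 = 60

60


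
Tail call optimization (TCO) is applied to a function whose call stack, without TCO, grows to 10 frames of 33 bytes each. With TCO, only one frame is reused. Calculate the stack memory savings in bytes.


Without TCO: 10 * 33 = 330 bytes
With TCO: reuse 1 frame = 33 bytes
Savings = 330 - 33 = 297

297


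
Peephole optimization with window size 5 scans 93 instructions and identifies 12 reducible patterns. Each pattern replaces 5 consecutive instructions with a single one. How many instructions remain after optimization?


Each match removes 4 instructions.
Total removed = 12 * 4 = 48
Remaining = 93 - 48 = 45

45


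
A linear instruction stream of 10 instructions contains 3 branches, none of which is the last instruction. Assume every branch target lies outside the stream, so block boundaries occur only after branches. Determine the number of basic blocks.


With no in-sequence branch targets, the leaders are the first instruction plus the instruction after each branch.
Number of basic blocks = branches + 1
= 3 + 1 = 4

4


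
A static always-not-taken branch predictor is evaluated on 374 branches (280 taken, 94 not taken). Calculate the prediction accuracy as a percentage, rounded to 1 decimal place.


Predictor: always-not-taken
Correct predictions = 94
Accuracy = 94 / 374 * 100 = 25.1%

25.1


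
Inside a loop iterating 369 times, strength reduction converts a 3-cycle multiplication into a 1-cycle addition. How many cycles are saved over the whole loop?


Per-iteration saving = 3 - 1 = 2
Total saved = 369 * 2 = 738

738


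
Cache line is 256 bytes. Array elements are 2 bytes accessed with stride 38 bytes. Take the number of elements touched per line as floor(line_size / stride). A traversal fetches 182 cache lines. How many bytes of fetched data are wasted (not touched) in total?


Elements per line = floor(256 / 38) = 6
Bytes used per line = 6 * 2 = 12
Wasted per line = 256 - 12 = 244
Total wasted = 244 * 182 = 44408

44408


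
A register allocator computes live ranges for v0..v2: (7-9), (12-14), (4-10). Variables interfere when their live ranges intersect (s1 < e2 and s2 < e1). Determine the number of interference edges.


Check all pairs for overlapping intervals.
Two intervals (s1,e1) and (s2,e2) overlap if s1 < e2 and s2 < e1.
v0 (7-9) vs v1..v2: overlaps v2 -> 1
v1 (12-14) vs v2: overlaps none -> 0
Total overlapping pairs = 1 + 0 = 1

1


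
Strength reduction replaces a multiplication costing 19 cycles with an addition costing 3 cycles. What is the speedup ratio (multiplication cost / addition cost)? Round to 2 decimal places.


Ratio = mult_cost / add_cost = 19 / 3 = 6.33

6.33


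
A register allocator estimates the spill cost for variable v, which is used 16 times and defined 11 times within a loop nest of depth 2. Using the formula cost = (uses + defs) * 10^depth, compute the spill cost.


uses + defs = 16 + 11 = 27
10^2 = 100
Spill cost = 27 * 100 = 2700

2700


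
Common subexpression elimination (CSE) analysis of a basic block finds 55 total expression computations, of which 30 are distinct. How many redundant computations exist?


CSE count = total expressions - unique expressions
= 55 - 30 = 25

25


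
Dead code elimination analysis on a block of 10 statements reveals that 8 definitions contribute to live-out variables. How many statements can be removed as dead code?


Dead code = total statements - live definitions
= 10 - 8 = 2

2


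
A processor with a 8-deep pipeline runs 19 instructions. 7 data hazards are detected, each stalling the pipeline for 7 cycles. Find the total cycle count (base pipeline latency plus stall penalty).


Base cycles = 8 + 19 - 1 = 26
Total stalls = 7 * 7 = 49
Total = 26 + 49 = 75

75


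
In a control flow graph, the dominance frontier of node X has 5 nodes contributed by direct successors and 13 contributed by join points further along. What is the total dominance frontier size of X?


DF(X) = direct successor contributions + join point contributions
= 5 + 13 = 18

18


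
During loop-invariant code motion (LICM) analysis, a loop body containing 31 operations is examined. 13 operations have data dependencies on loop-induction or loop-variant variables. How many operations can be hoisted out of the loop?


Invariant candidates = total - loop-dependent
= 31 - 13 = 18

18


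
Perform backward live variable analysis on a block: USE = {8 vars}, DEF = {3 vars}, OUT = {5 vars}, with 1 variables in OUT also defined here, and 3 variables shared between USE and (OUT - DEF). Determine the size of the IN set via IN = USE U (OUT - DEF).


OUT - DEF: 5 - 1 = 4
|IN| = |USE| + |OUT - DEF| - |USE ∩ (OUT - DEF)| = 8 + 4 - 3 = 9

9


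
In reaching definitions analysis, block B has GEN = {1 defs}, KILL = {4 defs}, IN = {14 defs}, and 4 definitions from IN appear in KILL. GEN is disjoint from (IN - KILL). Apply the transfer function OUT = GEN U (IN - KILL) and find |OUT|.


IN - KILL: 14 - 4 = 10 surviving definitions
OUT = GEN + surviving = 1 + 10 = 11

11


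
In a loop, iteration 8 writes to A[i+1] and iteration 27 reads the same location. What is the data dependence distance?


Distance = read iteration - write iteration
= 27 - 8 = 19

19


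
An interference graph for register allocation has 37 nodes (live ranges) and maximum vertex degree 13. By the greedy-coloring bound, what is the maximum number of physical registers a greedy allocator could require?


Greedy coloring never needs more than (max_degree + 1) colors: when coloring a vertex, at most max_degree neighbors are already colored.
Upper bound = 13 + 1 = 14

14


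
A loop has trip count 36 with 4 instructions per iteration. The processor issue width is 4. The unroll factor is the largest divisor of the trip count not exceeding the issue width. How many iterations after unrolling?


Largest divisor of 36 <= 4 is 4
New iterations = 36 / 4 = 9

9


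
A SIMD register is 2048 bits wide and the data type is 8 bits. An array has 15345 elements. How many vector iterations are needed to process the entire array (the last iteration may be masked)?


Width = 2048 / 8 = 256 elements per vector op
Iterations = ceil(15345 / 256) = 60

60


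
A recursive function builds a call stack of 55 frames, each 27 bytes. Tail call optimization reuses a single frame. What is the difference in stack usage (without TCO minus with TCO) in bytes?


Without TCO: 55 * 27 = 1485 bytes
With TCO: reuse 1 frame = 27 bytes
Savings = 1485 - 27 = 1458

1458


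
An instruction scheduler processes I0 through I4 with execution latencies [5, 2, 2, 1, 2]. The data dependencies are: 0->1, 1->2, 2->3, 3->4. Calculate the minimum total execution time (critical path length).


Compute longest path through dependency graph: dist(Ik) = max over predecessors of dist + latency(Ik).
dist(I0) = latency 5 = 5
dist(I1) = dist(I0) + 2 = 5 + 2 = 7
dist(I2) = dist(I1) + 2 = 7 + 2 = 9
dist(I3) = dist(I2) + 1 = 9 + 1 = 10
dist(I4) = dist(I3) + 2 = 10 + 2 = 12
Critical path = max dist = 12

12


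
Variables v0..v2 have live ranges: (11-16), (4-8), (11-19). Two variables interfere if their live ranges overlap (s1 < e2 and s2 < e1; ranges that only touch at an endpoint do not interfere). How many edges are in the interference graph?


Check all pairs for overlapping intervals.
Two intervals (s1,e1) and (s2,e2) overlap if s1 < e2 and s2 < e1.
v0 (11-16) vs v1..v2: overlaps v2 -> 1
v1 (4-8) vs v2: overlaps none -> 0
Total overlapping pairs = 1 + 0 = 1

1


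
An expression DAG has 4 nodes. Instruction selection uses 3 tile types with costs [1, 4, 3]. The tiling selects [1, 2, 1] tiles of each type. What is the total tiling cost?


Total cost = sum(count_i * cost_i)
= 1*1 + 2*4 + 1*3
= 12

12


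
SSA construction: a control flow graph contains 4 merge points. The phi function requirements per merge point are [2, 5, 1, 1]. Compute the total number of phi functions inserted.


Total phi functions = sum of phi functions at each join node
= 2 + 5 + 1 + 1 = 9

9


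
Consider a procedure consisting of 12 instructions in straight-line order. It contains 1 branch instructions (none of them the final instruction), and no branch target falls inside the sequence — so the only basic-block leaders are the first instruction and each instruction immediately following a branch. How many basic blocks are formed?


With no in-sequence branch targets, the leaders are the first instruction plus the instruction after each branch.
Number of basic blocks = branches + 1
= 1 + 1 = 2

2


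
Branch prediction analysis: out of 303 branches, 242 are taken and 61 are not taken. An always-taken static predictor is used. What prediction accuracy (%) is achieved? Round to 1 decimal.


Predictor: always-taken
Correct predictions = 242
Accuracy = 242 / 303 * 100 = 79.9%

79.9


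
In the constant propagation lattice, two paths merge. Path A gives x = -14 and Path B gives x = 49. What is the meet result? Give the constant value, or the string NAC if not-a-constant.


Meet operation: if both paths give the same constant, result is that constant; if they differ, result is NAC (not-a-constant).
Path A: -14, Path B: 49 -> differ
Result: not-a-constant -> NAC

NAC


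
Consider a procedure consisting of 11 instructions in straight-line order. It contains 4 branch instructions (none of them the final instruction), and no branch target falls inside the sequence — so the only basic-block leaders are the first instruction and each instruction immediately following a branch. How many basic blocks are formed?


With no in-sequence branch targets, the leaders are the first instruction plus the instruction after each branch.
Number of basic blocks = branches + 1
= 4 + 1 = 5

5


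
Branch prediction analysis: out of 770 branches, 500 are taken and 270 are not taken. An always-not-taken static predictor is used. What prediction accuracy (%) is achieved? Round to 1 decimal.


Predictor: always-not-taken
Correct predictions = 270
Accuracy = 270 / 770 * 100 = 35.1%

35.1


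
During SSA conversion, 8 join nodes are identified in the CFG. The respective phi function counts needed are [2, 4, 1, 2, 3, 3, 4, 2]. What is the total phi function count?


Total phi functions = sum of phi functions at each join node
= 2 + 4 + 1 + 2 + 3 + 3 + 4 + 2 = 21

21


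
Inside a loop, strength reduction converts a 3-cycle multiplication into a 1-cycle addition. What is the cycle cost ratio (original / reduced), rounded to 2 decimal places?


Ratio = mult_cost / add_cost = 3 / 1 = 3.0

3.0


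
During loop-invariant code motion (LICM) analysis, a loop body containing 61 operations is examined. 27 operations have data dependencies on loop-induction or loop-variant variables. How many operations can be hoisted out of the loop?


Invariant candidates = total - loop-dependent
= 61 - 27 = 34

34


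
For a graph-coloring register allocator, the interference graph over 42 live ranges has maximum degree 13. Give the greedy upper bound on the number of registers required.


Greedy coloring never needs more than (max_degree + 1) colors: when coloring a vertex, at most max_degree neighbors are already colored.
Upper bound = 13 + 1 = 14

14
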